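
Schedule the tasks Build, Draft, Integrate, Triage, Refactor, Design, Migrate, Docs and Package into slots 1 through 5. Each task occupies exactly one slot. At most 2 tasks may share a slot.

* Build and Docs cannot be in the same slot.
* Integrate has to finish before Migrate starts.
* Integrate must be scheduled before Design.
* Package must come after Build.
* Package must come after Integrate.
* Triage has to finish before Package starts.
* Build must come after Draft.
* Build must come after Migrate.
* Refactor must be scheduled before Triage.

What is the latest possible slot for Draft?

Downstream work caps Draft at 3.
Draft at 3 is achievable: Docs -> 5, Refactor -> 1, Integrate -> 1, Draft -> 3, Triage -> 2, Migrate -> 2, Build -> 4, Design -> 3, Package -> 5.

3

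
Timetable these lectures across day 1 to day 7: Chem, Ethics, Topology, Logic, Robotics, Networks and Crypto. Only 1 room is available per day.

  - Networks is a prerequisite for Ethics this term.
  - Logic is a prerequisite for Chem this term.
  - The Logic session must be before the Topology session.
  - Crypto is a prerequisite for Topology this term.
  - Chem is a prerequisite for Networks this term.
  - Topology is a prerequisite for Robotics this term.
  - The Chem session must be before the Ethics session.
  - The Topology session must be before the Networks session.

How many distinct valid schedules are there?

17

Splitting on Chem: it can be day 2 (3), day 3 (6), day 4 (6), day 5 (2). Listing each branch's schedules as (Ethics, Topology, Logic, Robotics, Networks, Crypto) by day number:
Chem=day 2: (6,4,1,7,5,3) (7,4,1,5,6,3) (7,4,1,6,5,3) — 3.
Chem=day 3: (6,4,1,7,5,2) (6,4,2,7,5,1) (7,4,1,5,6,2) (7,4,1,6,5,2) (7,4,2,5,6,1) (7,4,2,6,5,1) — 6.
Chem=day 4: (6,3,1,7,5,2) (6,3,2,7,5,1) (7,3,1,5,6,2) (7,3,1,6,5,2) (7,3,2,5,6,1) (7,3,2,6,5,1) — 6.
Chem=day 5: (7,3,1,4,6,2) (7,3,2,4,6,1) — 2.
Summing: 3 + 6 + 6 + 2 = 17.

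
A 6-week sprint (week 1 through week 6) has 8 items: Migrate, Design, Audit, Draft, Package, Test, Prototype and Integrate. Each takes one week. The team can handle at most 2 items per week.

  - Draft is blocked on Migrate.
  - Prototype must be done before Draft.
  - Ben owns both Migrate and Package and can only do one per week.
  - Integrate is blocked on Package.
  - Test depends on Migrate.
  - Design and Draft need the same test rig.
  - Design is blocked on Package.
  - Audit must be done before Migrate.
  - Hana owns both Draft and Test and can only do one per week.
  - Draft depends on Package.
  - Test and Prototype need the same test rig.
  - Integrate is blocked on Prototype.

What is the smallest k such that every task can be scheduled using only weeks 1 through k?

4

The precedence chain requires at least 3 distinct weeks.
With at most 2 per week and 8 tasks, at least 4 weeks are needed.
4 works (last occupied week: week 4): for example Test=week 4, Package=week 1, Integrate=week 3, Draft=week 3, Prototype=week 2, Audit=week 1, Migrate=week 2, Design=week 4.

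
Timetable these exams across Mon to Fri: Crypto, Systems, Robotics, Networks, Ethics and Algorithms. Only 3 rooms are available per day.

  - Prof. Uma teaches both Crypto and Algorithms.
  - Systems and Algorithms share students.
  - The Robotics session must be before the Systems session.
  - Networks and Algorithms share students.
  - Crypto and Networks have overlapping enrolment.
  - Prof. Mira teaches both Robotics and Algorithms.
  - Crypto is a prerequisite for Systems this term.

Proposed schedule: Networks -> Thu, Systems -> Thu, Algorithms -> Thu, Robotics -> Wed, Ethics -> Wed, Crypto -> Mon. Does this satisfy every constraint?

Systems and Algorithms share students — violated.
Prof. Mira teaches both Robotics and Algorithms — holds.
The Robotics session must be before the Systems session — holds.
Only 3 rooms are available per day — holds.
Prof. Uma teaches both Crypto and Algorithms — holds.
Crypto and Networks have overlapping enrolment — holds.
Networks and Algorithms share students — violated.
Crypto is a prerequisite for Systems this term — holds.

No — it violates: Networks and Algorithms share students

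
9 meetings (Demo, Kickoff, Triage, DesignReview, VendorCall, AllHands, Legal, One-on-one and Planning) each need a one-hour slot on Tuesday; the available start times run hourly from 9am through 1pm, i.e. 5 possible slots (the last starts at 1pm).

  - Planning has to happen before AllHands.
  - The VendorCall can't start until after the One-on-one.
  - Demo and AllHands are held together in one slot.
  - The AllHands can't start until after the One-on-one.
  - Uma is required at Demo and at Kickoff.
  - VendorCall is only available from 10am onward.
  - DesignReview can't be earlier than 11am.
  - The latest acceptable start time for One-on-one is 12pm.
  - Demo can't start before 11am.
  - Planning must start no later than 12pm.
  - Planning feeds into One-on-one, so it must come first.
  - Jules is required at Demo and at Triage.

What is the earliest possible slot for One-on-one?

10am

Precedence pushes One-on-one to at least 10am; One-on-one's own window allows nothing later than 12pm.
One-on-one at 10am is achievable: Demo -> 11am; Legal -> 9am; DesignReview -> 11am; Triage -> 9am; One-on-one -> 10am; Planning -> 9am; VendorCall -> 11am; AllHands -> 11am; Kickoff -> 9am.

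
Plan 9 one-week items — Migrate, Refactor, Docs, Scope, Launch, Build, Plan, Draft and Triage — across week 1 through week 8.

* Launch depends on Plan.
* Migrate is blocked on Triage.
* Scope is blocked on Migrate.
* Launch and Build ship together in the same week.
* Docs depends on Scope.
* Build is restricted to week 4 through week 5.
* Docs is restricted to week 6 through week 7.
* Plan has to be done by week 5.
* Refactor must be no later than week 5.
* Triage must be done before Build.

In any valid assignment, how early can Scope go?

week 3

Precedence pushes Scope to at least week 3; downstream work caps Scope at week 6.
Scope at week 3 is achievable: Draft -> week 1; Refactor -> week 1; Launch -> week 4; Migrate -> week 2; Triage -> week 1; Plan -> week 1; Scope -> week 3; Build -> week 4; Docs -> week 6.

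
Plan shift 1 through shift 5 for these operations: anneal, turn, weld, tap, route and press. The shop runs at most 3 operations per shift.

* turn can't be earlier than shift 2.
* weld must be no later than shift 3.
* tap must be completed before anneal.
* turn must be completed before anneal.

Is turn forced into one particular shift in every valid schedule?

No

turn can be shift 2 (e.g. anneal in shift 3; route in shift 1; tap in shift 1; press in shift 2; weld in shift 1; turn in shift 2) or shift 3 (e.g. weld in shift 1; anneal in shift 4; press in shift 2; route in shift 1; tap in shift 1; turn in shift 3).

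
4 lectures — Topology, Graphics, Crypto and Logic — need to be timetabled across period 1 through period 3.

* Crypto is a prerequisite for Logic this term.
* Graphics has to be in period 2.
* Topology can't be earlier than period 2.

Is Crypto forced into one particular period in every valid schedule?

Crypto can be period 1 (e.g. Logic in period 2; Topology in period 2; Graphics in period 2; Crypto in period 1) or period 2 (e.g. Crypto=period 2; Logic=period 3; Graphics=period 2; Topology=period 2).

No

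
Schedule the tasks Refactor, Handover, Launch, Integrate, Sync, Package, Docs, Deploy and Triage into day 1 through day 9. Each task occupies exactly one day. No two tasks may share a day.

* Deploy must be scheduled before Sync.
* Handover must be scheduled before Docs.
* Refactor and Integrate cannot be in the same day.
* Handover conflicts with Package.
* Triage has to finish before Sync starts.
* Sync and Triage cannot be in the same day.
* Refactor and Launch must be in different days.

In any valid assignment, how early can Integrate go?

day 1

Integrate at day 1 is achievable: Handover in day 5; Docs in day 6; Integrate in day 1; Refactor in day 7; Sync in day 4; Deploy in day 2; Package in day 9; Triage in day 3; Launch in day 8.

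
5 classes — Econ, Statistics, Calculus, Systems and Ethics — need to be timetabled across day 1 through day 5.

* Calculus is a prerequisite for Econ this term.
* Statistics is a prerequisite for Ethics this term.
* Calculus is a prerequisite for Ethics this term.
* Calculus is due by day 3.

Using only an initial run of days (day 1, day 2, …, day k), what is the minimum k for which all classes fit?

2

The precedence chain requires at least 2 distinct days.
2 works (last occupied day: day 2): for example Econ=day 2; Ethics=day 2; Systems=day 1; Statistics=day 1; Calculus=day 1.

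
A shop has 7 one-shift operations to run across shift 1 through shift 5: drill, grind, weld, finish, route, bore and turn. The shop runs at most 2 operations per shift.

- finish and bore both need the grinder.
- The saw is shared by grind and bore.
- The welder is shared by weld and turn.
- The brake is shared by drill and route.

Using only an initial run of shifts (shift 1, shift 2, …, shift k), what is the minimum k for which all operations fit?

With at most 2 per shift and 7 operations, at least 4 shifts are needed.
4 works (last occupied shift: shift 4): for example route in shift 3, finish in shift 2, grind in shift 1, turn in shift 4, drill in shift 1, weld in shift 2, bore in shift 3.

4 shifts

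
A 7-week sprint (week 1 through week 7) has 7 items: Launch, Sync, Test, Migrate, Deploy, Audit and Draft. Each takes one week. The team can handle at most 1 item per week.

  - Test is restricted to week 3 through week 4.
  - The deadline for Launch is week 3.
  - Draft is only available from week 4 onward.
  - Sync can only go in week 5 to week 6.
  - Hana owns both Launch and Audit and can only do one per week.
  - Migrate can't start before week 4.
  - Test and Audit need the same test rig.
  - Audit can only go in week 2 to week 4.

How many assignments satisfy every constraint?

Splitting on Launch: it can be week 1 (24), week 2 (8), week 3 (4). Listing each branch's schedules as (Sync, Test, Migrate, Deploy, Audit, Draft) by week number:
Launch=week 1: (5,3,4,6,2,7) (5,3,4,7,2,6) (5,3,6,2,4,7) (5,3,6,4,2,7) (5,3,6,7,2,4) (5,3,7,2,4,6) (5,3,7,4,2,6) (5,3,7,6,2,4) (5,4,6,2,3,7) (5,4,6,3,2,7) (5,4,7,2,3,6) (5,4,7,3,2,6) (6,3,4,5,2,7) (6,3,4,7,2,5) (6,3,5,2,4,7) (6,3,5,4,2,7) (6,3,5,7,2,4) (6,3,7,2,4,5) (6,3,7,4,2,5) (6,3,7,5,2,4) (6,4,5,2,3,7) (6,4,5,3,2,7) (6,4,7,2,3,5) (6,4,7,3,2,5) — 24.
Launch=week 2: (5,3,6,1,4,7) (5,3,7,1,4,6) (5,4,6,1,3,7) (5,4,7,1,3,6) (6,3,5,1,4,7) (6,3,7,1,4,5) (6,4,5,1,3,7) (6,4,7,1,3,5) — 8.
Launch=week 3: (5,4,6,1,2,7) (5,4,7,1,2,6) (6,4,5,1,2,7) (6,4,7,1,2,5) — 4.
Summing: 24 + 8 + 4 = 36.

36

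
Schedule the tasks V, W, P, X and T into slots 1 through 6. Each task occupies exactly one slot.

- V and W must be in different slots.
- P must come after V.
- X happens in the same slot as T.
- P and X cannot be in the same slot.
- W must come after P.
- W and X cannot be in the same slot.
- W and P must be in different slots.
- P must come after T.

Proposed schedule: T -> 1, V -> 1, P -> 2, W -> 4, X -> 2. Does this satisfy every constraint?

No. P and X cannot be in the same slot is not satisfied.

V and W must be in different slots — holds.
P must come after T — holds.
P must come after V — holds.
W and X cannot be in the same slot — holds.
P and X cannot be in the same slot — violated.
X happens in the same slot as T — violated.
W must come after P — holds.
W and P must be in different slots — holds.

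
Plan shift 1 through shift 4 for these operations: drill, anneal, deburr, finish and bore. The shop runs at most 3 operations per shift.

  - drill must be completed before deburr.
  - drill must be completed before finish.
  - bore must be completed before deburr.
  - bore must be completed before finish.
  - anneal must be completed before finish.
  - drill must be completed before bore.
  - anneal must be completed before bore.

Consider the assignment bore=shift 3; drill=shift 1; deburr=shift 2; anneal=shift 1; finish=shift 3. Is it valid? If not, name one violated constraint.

bore must be completed before deburr — violated.
bore must be completed before finish — violated.
drill must be completed before deburr — holds.
anneal must be completed before finish — holds.
drill must be completed before bore — holds.
drill must be completed before finish — holds.
anneal must be completed before bore — holds.
The shop runs at most 3 operations per shift — holds.

No — it violates: bore must be completed before deburr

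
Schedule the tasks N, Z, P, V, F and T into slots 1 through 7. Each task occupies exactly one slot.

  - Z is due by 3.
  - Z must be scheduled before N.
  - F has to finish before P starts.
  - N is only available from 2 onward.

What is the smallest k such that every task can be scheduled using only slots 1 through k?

2

The precedence chain requires at least 2 distinct slots.
2 works (last occupied slot: 2): for example T -> 1; P -> 2; Z -> 1; V -> 1; N -> 2; F -> 1.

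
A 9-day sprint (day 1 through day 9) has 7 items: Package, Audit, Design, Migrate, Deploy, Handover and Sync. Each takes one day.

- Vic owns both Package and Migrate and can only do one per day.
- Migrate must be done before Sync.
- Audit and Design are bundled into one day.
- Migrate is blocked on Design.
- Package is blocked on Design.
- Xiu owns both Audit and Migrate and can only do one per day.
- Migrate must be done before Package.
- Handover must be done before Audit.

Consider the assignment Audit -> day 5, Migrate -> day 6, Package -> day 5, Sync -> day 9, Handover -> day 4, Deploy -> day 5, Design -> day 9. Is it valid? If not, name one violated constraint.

Invalid. Package is blocked on Design.

Vic owns both Package and Migrate and can only do one per day — holds.
Audit and Design are bundled into one day — violated.
Migrate must be done before Package — violated.
Xiu owns both Audit and Migrate and can only do one per day — holds.
Handover must be done before Audit — holds.
Migrate must be done before Sync — holds.
Migrate is blocked on Design — violated.
Package is blocked on Design — violated.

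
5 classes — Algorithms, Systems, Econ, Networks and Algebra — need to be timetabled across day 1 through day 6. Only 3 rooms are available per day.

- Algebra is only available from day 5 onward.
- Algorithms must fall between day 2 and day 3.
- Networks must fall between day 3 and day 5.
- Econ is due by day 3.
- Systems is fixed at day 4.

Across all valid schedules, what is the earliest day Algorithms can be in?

Algorithms is available from day 2; Algorithms's own window allows nothing later than day 3.
Algorithms at day 2 is achievable: Systems=day 4; Econ=day 1; Algorithms=day 2; Algebra=day 5; Networks=day 3.

day 2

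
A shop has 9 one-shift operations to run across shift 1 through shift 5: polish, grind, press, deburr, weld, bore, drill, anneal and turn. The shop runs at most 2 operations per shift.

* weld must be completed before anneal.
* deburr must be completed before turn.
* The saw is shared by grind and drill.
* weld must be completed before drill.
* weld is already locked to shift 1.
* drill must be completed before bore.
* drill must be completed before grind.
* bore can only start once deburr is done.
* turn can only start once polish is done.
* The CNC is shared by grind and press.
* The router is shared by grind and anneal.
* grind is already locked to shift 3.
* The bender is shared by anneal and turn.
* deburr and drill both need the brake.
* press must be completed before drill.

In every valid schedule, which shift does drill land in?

weld is fixed at shift 1 and must come before drill, so drill is at least shift 2.
grind is fixed at shift 3 and must come after drill, so drill is at most shift 2.
So drill must be shift 2.

shift 2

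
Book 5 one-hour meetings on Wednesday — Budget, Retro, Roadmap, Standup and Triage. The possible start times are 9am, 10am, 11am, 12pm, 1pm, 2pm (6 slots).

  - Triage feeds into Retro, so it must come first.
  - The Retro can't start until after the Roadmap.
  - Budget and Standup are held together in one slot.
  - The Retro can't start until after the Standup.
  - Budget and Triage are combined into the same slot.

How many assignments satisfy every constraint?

Splitting on Budget: it can be 9am (15), 10am (14), 11am (12), 12pm (9), 1pm (5). Listing each branch's schedules as (Retro, Roadmap, Standup, Triage):
Budget=9am: (10am,9am,9am,9am) (11am,9am,9am,9am) (11am,10am,9am,9am) (12pm,9am,9am,9am) (12pm,10am,9am,9am) (12pm,11am,9am,9am) (1pm,9am,9am,9am) (1pm,10am,9am,9am) (1pm,11am,9am,9am) (1pm,12pm,9am,9am) (2pm,9am,9am,9am) (2pm,10am,9am,9am) (2pm,11am,9am,9am) (2pm,12pm,9am,9am) (2pm,1pm,9am,9am) — 15.
Budget=10am: (11am,9am,10am,10am) (11am,10am,10am,10am) (12pm,9am,10am,10am) (12pm,10am,10am,10am) (12pm,11am,10am,10am) (1pm,9am,10am,10am) (1pm,10am,10am,10am) (1pm,11am,10am,10am) (1pm,12pm,10am,10am) (2pm,9am,10am,10am) (2pm,10am,10am,10am) (2pm,11am,10am,10am) (2pm,12pm,10am,10am) (2pm,1pm,10am,10am) — 14.
Budget=11am: (12pm,9am,11am,11am) (12pm,10am,11am,11am) (12pm,11am,11am,11am) (1pm,9am,11am,11am) (1pm,10am,11am,11am) (1pm,11am,11am,11am) (1pm,12pm,11am,11am) (2pm,9am,11am,11am) (2pm,10am,11am,11am) (2pm,11am,11am,11am) (2pm,12pm,11am,11am) (2pm,1pm,11am,11am) — 12.
Budget=12pm: (1pm,9am,12pm,12pm) (1pm,10am,12pm,12pm) (1pm,11am,12pm,12pm) (1pm,12pm,12pm,12pm) (2pm,9am,12pm,12pm) (2pm,10am,12pm,12pm) (2pm,11am,12pm,12pm) (2pm,12pm,12pm,12pm) (2pm,1pm,12pm,12pm) — 9.
Budget=1pm: (2pm,9am,1pm,1pm) (2pm,10am,1pm,1pm) (2pm,11am,1pm,1pm) (2pm,12pm,1pm,1pm) (2pm,1pm,1pm,1pm) — 5.
Summing: 15 + 14 + 12 + 9 + 5 = 55.

55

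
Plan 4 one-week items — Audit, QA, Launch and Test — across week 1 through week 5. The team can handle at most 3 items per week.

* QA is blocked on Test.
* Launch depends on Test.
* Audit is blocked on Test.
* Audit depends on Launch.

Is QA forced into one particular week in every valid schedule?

QA can be week 2 (e.g. Audit -> week 3, Launch -> week 2, Test -> week 1, QA -> week 2) or week 3 (e.g. QA=week 3, Test=week 1, Audit=week 3, Launch=week 2).

No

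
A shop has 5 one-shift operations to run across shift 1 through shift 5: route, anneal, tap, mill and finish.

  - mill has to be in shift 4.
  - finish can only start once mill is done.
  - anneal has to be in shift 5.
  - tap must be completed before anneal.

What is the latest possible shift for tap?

Downstream work caps tap at shift 4.
tap at shift 4 is achievable: finish in shift 5; route in shift 1; mill in shift 4; tap in shift 4; anneal in shift 5.

shift 4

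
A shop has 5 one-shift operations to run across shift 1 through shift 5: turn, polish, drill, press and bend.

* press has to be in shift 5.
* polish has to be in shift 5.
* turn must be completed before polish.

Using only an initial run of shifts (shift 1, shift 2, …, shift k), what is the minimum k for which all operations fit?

The precedence chain requires at least 2 distinct shifts.
polish can't be placed before shift 5, so the schedule must run through at least shift 5.
5 works (last occupied shift: shift 5): for example turn -> shift 1, press -> shift 5, bend -> shift 1, polish -> shift 5, drill -> shift 1.

5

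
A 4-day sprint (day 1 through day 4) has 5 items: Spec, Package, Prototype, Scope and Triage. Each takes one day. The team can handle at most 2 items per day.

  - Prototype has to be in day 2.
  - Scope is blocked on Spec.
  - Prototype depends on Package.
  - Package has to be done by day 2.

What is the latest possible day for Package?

Package's own window allows nothing later than day 2; downstream work caps Package at day 1.
Package at day 1 is achievable: Scope in day 2; Prototype in day 2; Triage in day 3; Spec in day 1; Package in day 1.

day 1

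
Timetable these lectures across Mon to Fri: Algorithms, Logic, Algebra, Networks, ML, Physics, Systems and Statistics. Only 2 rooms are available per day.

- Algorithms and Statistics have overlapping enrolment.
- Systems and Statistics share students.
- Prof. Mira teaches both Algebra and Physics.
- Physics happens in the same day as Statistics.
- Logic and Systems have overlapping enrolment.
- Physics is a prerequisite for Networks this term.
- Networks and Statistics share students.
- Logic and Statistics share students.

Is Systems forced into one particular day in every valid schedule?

Systems can be Mon (e.g. Systems -> Mon, Logic -> Wed, Algorithms -> Mon, Statistics -> Tue, ML -> Thu, Networks -> Wed, Algebra -> Thu, Physics -> Tue) or Tue (e.g. Physics -> Mon; Networks -> Tue; Algorithms -> Wed; Logic -> Wed; ML -> Thu; Statistics -> Mon; Systems -> Tue; Algebra -> Thu).

No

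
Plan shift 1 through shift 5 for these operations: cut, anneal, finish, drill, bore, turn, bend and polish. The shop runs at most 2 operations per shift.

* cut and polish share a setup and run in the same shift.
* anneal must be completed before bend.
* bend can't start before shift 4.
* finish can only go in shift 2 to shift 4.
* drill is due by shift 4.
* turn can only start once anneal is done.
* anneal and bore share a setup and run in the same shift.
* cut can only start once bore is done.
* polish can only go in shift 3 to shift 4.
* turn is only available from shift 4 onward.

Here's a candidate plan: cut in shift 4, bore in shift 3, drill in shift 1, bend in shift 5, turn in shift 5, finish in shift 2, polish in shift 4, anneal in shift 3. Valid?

cut and polish share a setup and run in the same shift — holds.
anneal must be completed before bend — holds.
anneal and bore share a setup and run in the same shift — holds.
turn is only available from shift 4 onward — holds.
turn can only start once anneal is done — holds.
polish can only go in shift 3 to shift 4 — holds.
cut can only start once bore is done — holds.
The shop runs at most 2 operations per shift — holds.
drill is due by shift 4 — holds.
finish can only go in shift 2 to shift 4 — holds.
bend can't start before shift 4 — holds.

Yes, all constraints hold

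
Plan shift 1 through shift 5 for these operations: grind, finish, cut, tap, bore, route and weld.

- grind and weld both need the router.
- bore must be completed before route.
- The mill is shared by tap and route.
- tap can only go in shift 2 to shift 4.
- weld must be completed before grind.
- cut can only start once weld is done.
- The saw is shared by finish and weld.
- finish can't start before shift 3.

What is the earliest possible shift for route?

Precedence pushes route to at least shift 2.
route at shift 2 is achievable: bore in shift 1; grind in shift 2; route in shift 2; tap in shift 3; finish in shift 3; cut in shift 2; weld in shift 1.

shift 2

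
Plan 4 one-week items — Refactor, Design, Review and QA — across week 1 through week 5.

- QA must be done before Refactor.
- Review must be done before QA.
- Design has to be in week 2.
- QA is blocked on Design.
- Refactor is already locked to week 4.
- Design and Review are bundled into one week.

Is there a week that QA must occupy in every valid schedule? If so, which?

Design is fixed at week 2 and must come before QA, so QA is at least week 3.
Refactor is fixed at week 4 and must come after QA, so QA is at most week 3.
So QA must be week 3.

week 3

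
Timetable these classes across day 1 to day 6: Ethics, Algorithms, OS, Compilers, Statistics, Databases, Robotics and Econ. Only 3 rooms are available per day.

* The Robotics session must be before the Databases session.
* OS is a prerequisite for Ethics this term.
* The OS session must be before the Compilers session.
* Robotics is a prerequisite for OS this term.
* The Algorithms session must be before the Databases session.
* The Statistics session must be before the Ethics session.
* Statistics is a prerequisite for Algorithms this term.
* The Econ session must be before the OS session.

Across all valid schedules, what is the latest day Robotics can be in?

day 4

Downstream work caps Robotics at day 4.
Robotics at day 4 is achievable: Econ -> day 1, Ethics -> day 6, Compilers -> day 6, Statistics -> day 1, Robotics -> day 4, OS -> day 5, Databases -> day 5, Algorithms -> day 2.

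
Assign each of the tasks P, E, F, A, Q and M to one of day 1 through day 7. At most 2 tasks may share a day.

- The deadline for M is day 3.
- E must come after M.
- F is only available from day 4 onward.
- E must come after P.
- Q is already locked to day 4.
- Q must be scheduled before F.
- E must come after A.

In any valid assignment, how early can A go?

Downstream work caps A at day 6.
A at day 1 is achievable: Q=day 4, F=day 5, P=day 2, E=day 3, M=day 1, A=day 1.

day 1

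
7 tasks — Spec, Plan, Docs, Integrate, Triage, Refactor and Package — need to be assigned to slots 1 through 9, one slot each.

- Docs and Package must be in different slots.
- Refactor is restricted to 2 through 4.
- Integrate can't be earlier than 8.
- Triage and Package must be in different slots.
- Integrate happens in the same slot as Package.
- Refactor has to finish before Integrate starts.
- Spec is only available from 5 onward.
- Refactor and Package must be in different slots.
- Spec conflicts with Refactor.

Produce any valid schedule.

Spec -> 5, Docs -> 1, Plan -> 1, Refactor -> 2, Integrate -> 8, Triage -> 1, Package -> 8

Checking: Refactor(2) before Integrate(8); Refactor(2) != Package(8); Docs(1) != Package(8); Spec(5) != Refactor(2); Triage(1) != Package(8); Integrate = Package = 8; Spec=5 in [5,9]; Integrate=8 in [8,9]; Refactor=2 in [2,4].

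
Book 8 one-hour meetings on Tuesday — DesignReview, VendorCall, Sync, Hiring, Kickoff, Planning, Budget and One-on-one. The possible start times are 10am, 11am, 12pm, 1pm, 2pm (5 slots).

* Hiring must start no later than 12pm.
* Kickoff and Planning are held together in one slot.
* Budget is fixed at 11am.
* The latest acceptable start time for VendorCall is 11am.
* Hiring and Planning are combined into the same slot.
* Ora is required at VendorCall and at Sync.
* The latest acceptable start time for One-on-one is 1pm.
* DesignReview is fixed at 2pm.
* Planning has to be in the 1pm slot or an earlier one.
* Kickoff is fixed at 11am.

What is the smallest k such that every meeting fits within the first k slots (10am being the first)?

DesignReview can't be placed before 2pm — that is slot 5 counting from 10am — so the schedule must run through at least 5 slots.
5 works (last occupied slot: 2pm): for example Sync=11am; One-on-one=10am; Budget=11am; VendorCall=10am; Kickoff=11am; Hiring=11am; DesignReview=2pm; Planning=11am.

5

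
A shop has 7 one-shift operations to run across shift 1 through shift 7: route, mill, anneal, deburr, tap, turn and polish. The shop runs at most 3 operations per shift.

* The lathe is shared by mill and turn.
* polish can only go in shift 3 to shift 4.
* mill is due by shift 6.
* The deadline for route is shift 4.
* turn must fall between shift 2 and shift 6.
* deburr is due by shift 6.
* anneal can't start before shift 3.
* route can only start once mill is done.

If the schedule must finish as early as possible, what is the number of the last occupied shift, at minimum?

3

The precedence chain requires at least 2 distinct shifts.
With at most 3 per shift and 7 operations, at least 3 shifts are needed.
anneal can't be placed before shift 3, so the schedule must run through at least shift 3.
3 works (last occupied shift: shift 3): for example anneal=shift 3, turn=shift 2, polish=shift 3, route=shift 2, deburr=shift 1, tap=shift 1, mill=shift 1.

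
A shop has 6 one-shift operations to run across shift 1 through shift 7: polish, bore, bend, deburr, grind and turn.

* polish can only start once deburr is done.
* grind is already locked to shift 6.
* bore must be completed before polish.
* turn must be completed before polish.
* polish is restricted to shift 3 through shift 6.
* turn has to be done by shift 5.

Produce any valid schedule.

deburr -> shift 1; bend -> shift 1; turn -> shift 1; grind -> shift 6; polish -> shift 3; bore -> shift 1

Checking: bore(shift 1) before polish(shift 3); deburr(shift 1) before polish(shift 3); turn(shift 1) before polish(shift 3); polish=shift 3 in [shift 3,shift 6]; grind=shift 6 in [shift 6,shift 6]; turn=shift 1 in [shift 1,shift 5].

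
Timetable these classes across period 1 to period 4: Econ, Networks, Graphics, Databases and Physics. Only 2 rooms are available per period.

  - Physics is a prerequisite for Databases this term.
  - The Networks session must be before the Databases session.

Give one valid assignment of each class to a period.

Databases=period 2, Networks=period 1, Econ=period 2, Physics=period 1, Graphics=period 3

Checking: Networks(period 1) before Databases(period 2); Physics(period 1) before Databases(period 2); max 2 per period (cap 2).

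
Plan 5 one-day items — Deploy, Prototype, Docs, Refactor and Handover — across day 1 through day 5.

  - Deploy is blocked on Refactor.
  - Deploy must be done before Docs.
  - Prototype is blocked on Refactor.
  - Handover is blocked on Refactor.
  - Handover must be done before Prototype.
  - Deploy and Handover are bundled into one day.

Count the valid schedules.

Splitting on Deploy: it can be day 2 (9), day 3 (8), day 4 (3). Listing each branch's schedules as (Prototype, Docs, Refactor, Handover) by day number:
Deploy=day 2: (3,3,1,2) (3,4,1,2) (3,5,1,2) (4,3,1,2) (4,4,1,2) (4,5,1,2) (5,3,1,2) (5,4,1,2) (5,5,1,2) — 9.
Deploy=day 3: (4,4,1,3) (4,4,2,3) (4,5,1,3) (4,5,2,3) (5,4,1,3) (5,4,2,3) (5,5,1,3) (5,5,2,3) — 8.
Deploy=day 4: (5,5,1,4) (5,5,2,4) (5,5,3,4) — 3.
Summing: 9 + 8 + 3 = 20.

20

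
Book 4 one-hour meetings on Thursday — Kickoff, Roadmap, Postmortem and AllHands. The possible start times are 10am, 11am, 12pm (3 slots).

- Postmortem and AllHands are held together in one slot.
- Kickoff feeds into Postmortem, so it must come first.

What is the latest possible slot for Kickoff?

Downstream work caps Kickoff at 11am.
Kickoff at 11am is achievable: Roadmap in 10am; Postmortem in 12pm; Kickoff in 11am; AllHands in 12pm.

11am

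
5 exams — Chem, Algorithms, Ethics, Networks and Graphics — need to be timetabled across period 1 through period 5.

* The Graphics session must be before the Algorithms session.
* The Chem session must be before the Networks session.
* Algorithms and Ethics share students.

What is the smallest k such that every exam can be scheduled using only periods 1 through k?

The precedence chain requires at least 2 distinct periods.
2 works (last occupied period: period 2): for example Graphics in period 1, Networks in period 2, Ethics in period 1, Algorithms in period 2, Chem in period 1.

2 periods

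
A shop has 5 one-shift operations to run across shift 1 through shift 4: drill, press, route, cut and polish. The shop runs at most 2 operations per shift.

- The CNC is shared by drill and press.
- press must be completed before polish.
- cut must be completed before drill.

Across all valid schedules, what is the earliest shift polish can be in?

shift 2

Precedence pushes polish to at least shift 2.
polish at shift 2 is achievable: polish -> shift 2, drill -> shift 2, route -> shift 3, press -> shift 1, cut -> shift 1.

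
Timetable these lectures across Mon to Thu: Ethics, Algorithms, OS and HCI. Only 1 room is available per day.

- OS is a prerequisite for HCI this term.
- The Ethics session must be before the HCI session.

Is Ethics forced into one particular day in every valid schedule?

No

Ethics can be Mon (e.g. Ethics=Mon, HCI=Wed, Algorithms=Thu, OS=Tue) or Tue (e.g. Ethics in Tue; HCI in Wed; OS in Mon; Algorithms in Thu).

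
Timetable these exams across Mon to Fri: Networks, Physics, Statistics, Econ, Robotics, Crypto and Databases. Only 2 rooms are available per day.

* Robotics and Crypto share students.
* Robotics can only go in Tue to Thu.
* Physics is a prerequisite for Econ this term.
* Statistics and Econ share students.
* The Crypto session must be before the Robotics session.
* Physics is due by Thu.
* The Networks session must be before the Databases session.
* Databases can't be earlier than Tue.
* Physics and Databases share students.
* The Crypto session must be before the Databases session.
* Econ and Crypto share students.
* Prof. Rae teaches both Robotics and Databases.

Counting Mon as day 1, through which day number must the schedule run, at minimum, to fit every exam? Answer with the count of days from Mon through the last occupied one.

4 days

The precedence chain requires at least 2 distinct days.
With at most 2 per day and 7 exams, at least 4 days are needed.
4 works (last occupied day: Thu): for example Networks -> Mon, Econ -> Thu, Statistics -> Tue, Databases -> Tue, Physics -> Wed, Robotics -> Wed, Crypto -> Mon.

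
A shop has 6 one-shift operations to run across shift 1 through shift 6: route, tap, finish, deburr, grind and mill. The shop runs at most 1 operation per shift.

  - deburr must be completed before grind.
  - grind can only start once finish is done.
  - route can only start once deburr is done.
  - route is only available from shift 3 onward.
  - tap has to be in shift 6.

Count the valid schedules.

22

Splitting on route: it can be shift 3 (6), shift 4 (8), shift 5 (8). Listing each branch's schedules as (tap, finish, deburr, grind, mill) by shift number:
route=shift 3: (6,1,2,4,5) (6,1,2,5,4) (6,2,1,4,5) (6,2,1,5,4) (6,4,1,5,2) (6,4,2,5,1) — 6.
route=shift 4: (6,1,2,3,5) (6,1,2,5,3) (6,1,3,5,2) (6,2,1,3,5) (6,2,1,5,3) (6,2,3,5,1) (6,3,1,5,2) (6,3,2,5,1) — 8.
route=shift 5: (6,1,2,3,4) (6,1,2,4,3) (6,1,3,4,2) (6,2,1,3,4) (6,2,1,4,3) (6,2,3,4,1) (6,3,1,4,2) (6,3,2,4,1) — 8.
Summing: 6 + 8 + 8 = 22.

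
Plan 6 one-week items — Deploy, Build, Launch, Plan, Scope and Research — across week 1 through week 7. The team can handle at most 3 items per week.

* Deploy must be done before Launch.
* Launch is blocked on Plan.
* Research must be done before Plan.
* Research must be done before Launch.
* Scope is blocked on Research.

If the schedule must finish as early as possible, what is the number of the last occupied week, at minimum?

The precedence chain requires at least 3 distinct weeks.
With at most 3 per week and 6 tasks, at least 2 weeks are needed.
3 works (last occupied week: week 3): for example Plan=week 2; Launch=week 3; Build=week 1; Deploy=week 1; Scope=week 2; Research=week 1.

3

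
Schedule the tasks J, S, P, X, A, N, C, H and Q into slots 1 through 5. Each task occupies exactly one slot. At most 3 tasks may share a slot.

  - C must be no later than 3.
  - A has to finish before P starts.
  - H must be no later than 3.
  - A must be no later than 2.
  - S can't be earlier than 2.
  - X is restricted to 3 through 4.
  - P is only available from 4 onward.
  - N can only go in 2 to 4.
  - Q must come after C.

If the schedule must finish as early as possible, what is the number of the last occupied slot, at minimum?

slot 4

The precedence chain requires at least 2 distinct slots.
With at most 3 per slot and 9 tasks, at least 3 slots are needed.
P can't be placed before 4, so the schedule must run through at least slot 4.
4 works (last occupied slot: 4): for example X -> 3, J -> 3, A -> 1, C -> 1, Q -> 2, P -> 4, S -> 2, H -> 1, N -> 2.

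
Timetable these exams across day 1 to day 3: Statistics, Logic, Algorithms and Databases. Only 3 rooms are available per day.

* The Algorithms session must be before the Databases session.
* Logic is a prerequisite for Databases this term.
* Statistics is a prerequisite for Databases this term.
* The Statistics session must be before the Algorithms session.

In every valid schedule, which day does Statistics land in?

day 1

Downstream work caps Statistics at day 1.
So Statistics is pinned to day 1.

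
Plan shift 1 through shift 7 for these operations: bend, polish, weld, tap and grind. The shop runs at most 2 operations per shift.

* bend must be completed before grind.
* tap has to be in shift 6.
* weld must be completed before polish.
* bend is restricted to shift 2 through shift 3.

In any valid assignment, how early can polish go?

shift 2

Precedence pushes polish to at least shift 2.
polish at shift 2 is achievable: bend in shift 2; grind in shift 3; tap in shift 6; polish in shift 2; weld in shift 1.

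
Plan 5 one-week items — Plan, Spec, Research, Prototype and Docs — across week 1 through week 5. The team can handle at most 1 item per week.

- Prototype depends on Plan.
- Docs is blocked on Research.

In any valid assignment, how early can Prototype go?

week 2

Precedence pushes Prototype to at least week 2.
Prototype at week 2 is achievable: Research=week 3; Prototype=week 2; Docs=week 4; Spec=week 5; Plan=week 1.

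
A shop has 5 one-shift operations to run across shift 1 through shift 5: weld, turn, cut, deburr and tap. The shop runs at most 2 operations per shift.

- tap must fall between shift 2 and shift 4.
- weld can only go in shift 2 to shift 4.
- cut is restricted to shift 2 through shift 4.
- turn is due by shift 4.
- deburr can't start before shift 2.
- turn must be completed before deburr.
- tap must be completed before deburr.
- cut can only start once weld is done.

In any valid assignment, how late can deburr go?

Deburr is available from shift 2; precedence pushes deburr to at least shift 3.
deburr at shift 5 is achievable: weld=shift 2; deburr=shift 5; cut=shift 3; tap=shift 2; turn=shift 1.

shift 5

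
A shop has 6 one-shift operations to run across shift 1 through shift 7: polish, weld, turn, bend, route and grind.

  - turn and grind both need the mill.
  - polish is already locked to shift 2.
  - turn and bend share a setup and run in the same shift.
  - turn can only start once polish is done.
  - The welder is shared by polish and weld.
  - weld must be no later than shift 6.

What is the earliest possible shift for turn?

shift 3

Precedence pushes turn to at least shift 3.
turn at shift 3 is achievable: grind in shift 1, route in shift 1, bend in shift 3, turn in shift 3, polish in shift 2, weld in shift 1.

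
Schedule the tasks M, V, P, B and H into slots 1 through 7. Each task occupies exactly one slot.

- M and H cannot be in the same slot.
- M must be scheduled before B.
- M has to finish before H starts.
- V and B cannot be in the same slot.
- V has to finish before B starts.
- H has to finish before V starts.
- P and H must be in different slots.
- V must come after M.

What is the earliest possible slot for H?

Precedence pushes H to at least 2; downstream work caps H at 5.
H at 2 is achievable: B in 4, M in 1, V in 3, H in 2, P in 1.

2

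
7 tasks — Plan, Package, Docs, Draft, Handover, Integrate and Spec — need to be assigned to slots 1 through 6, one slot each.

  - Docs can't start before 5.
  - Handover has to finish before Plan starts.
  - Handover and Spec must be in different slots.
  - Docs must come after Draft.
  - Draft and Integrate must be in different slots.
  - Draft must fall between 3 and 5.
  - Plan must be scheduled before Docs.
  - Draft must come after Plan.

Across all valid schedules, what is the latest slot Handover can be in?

3

Downstream work caps Handover at 3.
Handover at 3 is achievable: Package=1; Draft=5; Spec=1; Integrate=1; Plan=4; Docs=6; Handover=3.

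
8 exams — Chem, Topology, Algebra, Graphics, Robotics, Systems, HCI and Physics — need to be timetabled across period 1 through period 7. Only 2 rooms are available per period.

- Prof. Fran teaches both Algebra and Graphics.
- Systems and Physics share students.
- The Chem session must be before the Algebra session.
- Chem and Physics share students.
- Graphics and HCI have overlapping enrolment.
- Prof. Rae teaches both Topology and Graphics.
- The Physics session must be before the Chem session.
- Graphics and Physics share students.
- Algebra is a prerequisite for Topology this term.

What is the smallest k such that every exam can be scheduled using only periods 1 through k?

The precedence chain requires at least 4 distinct periods.
With at most 2 per period and 8 exams, at least 4 periods are needed.
4 works (last occupied period: period 4): for example Algebra -> period 3, Physics -> period 1, Robotics -> period 1, HCI -> period 4, Topology -> period 4, Chem -> period 2, Systems -> period 3, Graphics -> period 2.

4 periods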